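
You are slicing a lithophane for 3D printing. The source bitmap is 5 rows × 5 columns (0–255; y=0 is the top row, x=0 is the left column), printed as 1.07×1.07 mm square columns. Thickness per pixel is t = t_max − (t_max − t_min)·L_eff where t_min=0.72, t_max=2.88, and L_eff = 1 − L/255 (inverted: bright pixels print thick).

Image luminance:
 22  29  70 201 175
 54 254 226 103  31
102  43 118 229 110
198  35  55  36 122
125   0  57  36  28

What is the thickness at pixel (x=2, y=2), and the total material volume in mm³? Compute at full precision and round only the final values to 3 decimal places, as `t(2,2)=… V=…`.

span = t_max - t_min = 2.88 - 0.72 = 2.160
L(2,2) = 118, L_eff = 1 - 118/255 = 0.537255 (inverted)
t(2,2) = 2.88 - 2.160·0.537255 = 1.720
Σt over all 5·5 pixels = 82512/2125 ≈ 38.8291765
V = pitch²·Σt = 1.07²·82512/2125 = 44.456

t(2,2)=1.720 V=44.456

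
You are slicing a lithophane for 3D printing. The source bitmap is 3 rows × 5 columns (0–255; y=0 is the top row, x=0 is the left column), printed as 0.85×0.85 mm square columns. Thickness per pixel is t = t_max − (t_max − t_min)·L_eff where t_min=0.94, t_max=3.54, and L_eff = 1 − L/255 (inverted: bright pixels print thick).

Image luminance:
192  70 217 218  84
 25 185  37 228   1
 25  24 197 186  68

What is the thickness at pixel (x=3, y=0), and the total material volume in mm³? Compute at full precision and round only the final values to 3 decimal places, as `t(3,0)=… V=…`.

span = t_max - t_min = 3.54 - 0.94 = 2.600
L(3,0) = 218, L_eff = 1 - 218/255 = 0.145098 (inverted)
t(3,0) = 3.54 - 2.600·0.145098 = 3.163
Σt over all 3·5 pixels = 81637/2550 ≈ 32.0145098
V = pitch²·Σt = 0.85²·81637/2550 = 23.130

t(3,0)=3.163 V=23.130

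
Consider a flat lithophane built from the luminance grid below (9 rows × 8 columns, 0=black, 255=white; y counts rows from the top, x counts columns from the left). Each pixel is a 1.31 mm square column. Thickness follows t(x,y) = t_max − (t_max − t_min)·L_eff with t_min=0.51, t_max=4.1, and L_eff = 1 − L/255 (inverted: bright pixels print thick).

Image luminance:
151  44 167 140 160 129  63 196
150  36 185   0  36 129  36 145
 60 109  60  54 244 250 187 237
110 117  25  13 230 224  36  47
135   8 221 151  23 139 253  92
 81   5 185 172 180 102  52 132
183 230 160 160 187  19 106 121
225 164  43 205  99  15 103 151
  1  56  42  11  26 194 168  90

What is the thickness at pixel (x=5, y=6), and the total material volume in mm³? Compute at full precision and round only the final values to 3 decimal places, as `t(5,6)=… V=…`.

span = t_max - t_min = 4.1 - 0.51 = 3.590
L(5,6) = 19, L_eff = 1 - 19/255 = 0.925490 (inverted)
t(5,6) = 4.1 - 3.590·0.925490 = 0.777
Σt over all 9·8 pixels = 2649/17 ≈ 155.8235294
V = pitch²·Σt = 1.31²·2649/17 = 267.409

t(5,6)=0.777 V=267.409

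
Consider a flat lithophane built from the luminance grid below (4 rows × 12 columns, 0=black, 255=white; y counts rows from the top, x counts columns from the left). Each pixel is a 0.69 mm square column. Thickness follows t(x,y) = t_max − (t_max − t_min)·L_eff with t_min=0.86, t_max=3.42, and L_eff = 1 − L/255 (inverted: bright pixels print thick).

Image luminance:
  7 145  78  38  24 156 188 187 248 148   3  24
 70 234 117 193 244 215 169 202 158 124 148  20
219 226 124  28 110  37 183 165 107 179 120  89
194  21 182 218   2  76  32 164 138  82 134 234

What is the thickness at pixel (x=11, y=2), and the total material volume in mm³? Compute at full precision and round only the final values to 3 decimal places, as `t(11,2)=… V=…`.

span = t_max - t_min = 3.42 - 0.86 = 2.560
L(11,2) = 89, L_eff = 1 - 89/255 = 0.650980 (inverted)
t(11,2) = 3.42 - 2.560·0.650980 = 1.753
Σt over all 4·12 pixels = 220072/2125 ≈ 103.5632941
V = pitch²·Σt = 0.69²·220072/2125 = 49.306

t(11,2)=1.753 V=49.306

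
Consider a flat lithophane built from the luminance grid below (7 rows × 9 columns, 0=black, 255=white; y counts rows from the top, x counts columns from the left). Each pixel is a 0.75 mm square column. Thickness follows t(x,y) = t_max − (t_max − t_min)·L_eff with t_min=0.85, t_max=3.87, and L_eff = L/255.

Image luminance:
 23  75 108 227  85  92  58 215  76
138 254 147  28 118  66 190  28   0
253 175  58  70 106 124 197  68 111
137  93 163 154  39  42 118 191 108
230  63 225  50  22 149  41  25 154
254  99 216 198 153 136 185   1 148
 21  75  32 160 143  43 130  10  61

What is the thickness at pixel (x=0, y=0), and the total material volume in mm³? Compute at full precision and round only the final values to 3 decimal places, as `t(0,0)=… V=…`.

t(0,0)=3.598 V=89.452

span = t_max - t_min = 3.87 - 0.85 = 3.020
L(0,0) = 23, L_eff = 23/255 = 0.090196
t(0,0) = 3.87 - 3.020·0.090196 = 3.598
Σt over all 7·9 pixels = 4055137/25500 ≈ 159.0249804
V = pitch²·Σt = 0.75²·4055137/25500 = 89.452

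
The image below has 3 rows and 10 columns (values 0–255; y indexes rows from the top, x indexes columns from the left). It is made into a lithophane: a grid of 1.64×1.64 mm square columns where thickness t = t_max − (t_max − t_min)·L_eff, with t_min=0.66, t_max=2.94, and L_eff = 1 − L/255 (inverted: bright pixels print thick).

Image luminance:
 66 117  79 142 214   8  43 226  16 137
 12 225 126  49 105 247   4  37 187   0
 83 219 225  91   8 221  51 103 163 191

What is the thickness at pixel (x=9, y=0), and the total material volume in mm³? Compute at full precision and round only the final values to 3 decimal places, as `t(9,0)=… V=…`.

t(9,0)=1.885 V=134.898

span = t_max - t_min = 2.94 - 0.66 = 2.280
L(9,0) = 137, L_eff = 1 - 137/255 = 0.462745 (inverted)
t(9,0) = 2.94 - 2.280·0.462745 = 1.885
Σt over all 3·10 pixels = 21316/425 ≈ 50.1552941
V = pitch²·Σt = 1.64²·21316/425 = 134.898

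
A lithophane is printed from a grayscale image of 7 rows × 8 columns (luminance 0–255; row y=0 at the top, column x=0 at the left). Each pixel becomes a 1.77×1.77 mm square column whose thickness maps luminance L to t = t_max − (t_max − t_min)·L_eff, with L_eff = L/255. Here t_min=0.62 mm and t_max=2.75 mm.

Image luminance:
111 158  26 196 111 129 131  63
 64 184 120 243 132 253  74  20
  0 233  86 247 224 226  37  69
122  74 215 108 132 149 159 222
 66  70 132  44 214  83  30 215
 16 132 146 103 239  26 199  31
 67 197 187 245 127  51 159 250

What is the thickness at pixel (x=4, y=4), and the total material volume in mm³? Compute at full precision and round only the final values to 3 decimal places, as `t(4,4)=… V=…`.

t(4,4)=0.962 V=290.203

span = t_max - t_min = 2.75 - 0.62 = 2.130
L(4,4) = 214, L_eff = 214/255 = 0.839216
t(4,4) = 2.75 - 2.130·0.839216 = 0.962
Σt over all 7·8 pixels = 787363/8500 ≈ 92.6309412
V = pitch²·Σt = 1.77²·787363/8500 = 290.203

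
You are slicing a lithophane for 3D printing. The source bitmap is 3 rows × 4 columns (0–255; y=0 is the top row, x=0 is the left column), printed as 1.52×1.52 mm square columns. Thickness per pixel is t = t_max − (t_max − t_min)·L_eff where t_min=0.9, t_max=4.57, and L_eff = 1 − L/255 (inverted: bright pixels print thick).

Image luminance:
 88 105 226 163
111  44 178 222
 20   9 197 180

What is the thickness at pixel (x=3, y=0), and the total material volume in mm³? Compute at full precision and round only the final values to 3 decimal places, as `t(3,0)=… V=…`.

t(3,0)=3.246 V=76.260

span = t_max - t_min = 4.57 - 0.9 = 3.670
L(3,0) = 163, L_eff = 1 - 163/255 = 0.360784 (inverted)
t(3,0) = 4.57 - 3.670·0.360784 = 3.246
Σt over all 3·4 pixels = 841681/25500 ≈ 33.0070980
V = pitch²·Σt = 1.52²·841681/25500 = 76.260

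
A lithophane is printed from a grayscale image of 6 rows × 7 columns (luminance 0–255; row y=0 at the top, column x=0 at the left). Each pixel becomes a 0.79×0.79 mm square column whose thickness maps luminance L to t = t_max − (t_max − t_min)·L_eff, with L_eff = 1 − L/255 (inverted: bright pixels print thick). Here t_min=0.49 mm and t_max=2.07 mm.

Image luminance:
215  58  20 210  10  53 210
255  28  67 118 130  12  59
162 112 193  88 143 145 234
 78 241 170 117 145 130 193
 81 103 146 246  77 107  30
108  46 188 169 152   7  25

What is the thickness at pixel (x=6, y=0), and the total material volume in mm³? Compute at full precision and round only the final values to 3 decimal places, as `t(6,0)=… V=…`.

span = t_max - t_min = 2.07 - 0.49 = 1.580
L(6,0) = 210, L_eff = 1 - 210/255 = 0.176471 (inverted)
t(6,0) = 2.07 - 1.580·0.176471 = 1.791
Σt over all 6·7 pixels = 331897/6375 ≈ 52.0622745
V = pitch²·Σt = 0.79²·331897/6375 = 32.492

t(6,0)=1.791 V=32.492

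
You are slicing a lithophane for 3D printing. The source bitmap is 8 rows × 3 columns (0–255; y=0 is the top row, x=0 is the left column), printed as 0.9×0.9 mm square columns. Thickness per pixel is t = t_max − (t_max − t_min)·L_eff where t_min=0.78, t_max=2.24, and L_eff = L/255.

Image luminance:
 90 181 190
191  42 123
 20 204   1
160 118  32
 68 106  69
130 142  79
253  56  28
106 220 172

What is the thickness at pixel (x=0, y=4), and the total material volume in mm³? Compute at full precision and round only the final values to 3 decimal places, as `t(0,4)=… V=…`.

t(0,4)=1.851 V=30.648

span = t_max - t_min = 2.24 - 0.78 = 1.460
L(0,4) = 68, L_eff = 68/255 = 0.266667
t(0,4) = 2.24 - 1.460·0.266667 = 1.851
Σt over all 8·3 pixels = 160809/4250 ≈ 37.8374118
V = pitch²·Σt = 0.9²·160809/4250 = 30.648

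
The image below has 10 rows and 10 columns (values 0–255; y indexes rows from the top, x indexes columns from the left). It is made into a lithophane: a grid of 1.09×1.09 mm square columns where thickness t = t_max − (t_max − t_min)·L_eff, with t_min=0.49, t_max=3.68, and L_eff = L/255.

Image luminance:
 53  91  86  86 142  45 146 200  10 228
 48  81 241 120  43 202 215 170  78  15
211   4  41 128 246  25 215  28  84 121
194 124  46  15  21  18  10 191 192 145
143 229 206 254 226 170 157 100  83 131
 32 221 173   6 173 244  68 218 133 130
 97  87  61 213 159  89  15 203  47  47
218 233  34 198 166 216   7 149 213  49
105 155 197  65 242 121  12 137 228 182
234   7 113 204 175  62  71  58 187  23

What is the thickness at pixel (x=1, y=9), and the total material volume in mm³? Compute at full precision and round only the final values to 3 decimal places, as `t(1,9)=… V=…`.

t(1,9)=3.592 V=250.914

span = t_max - t_min = 3.68 - 0.49 = 3.190
L(1,9) = 7, L_eff = 7/255 = 0.027451
t(1,9) = 3.68 - 3.190·0.027451 = 3.592
Σt over all 10·10 pixels = 1077067/5100 ≈ 211.1896078
V = pitch²·Σt = 1.09²·1077067/5100 = 250.914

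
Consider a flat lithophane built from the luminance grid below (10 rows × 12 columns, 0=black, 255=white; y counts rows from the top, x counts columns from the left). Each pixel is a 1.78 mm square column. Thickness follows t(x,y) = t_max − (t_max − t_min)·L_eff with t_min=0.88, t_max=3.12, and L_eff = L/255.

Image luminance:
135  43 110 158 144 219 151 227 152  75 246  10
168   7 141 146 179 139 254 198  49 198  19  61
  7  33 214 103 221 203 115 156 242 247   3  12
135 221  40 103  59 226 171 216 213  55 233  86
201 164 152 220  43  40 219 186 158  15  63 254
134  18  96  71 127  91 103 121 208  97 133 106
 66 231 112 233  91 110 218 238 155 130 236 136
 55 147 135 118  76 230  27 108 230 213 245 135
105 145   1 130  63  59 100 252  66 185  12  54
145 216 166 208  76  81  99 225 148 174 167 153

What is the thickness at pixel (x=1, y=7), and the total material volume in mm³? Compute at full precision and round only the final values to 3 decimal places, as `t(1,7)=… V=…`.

span = t_max - t_min = 3.12 - 0.88 = 2.240
L(1,7) = 147, L_eff = 147/255 = 0.576471
t(1,7) = 3.12 - 2.240·0.576471 = 1.829
Σt over all 10·12 pixels = 1475792/6375 ≈ 231.4967843
V = pitch²·Σt = 1.78²·1475792/6375 = 733.474

t(1,7)=1.829 V=733.474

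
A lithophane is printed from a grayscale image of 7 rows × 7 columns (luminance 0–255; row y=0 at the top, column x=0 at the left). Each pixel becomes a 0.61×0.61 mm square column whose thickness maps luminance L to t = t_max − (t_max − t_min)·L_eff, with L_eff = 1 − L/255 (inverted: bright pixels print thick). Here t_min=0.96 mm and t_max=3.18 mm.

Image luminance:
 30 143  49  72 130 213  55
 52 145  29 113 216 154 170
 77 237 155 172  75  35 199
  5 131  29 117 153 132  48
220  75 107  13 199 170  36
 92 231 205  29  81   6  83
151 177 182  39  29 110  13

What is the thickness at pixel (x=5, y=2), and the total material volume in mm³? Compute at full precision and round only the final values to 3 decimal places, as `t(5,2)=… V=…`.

span = t_max - t_min = 3.18 - 0.96 = 2.220
L(5,2) = 35, L_eff = 1 - 35/255 = 0.862745 (inverted)
t(5,2) = 3.18 - 2.220·0.862745 = 1.265
Σt over all 7·7 pixels = 199564/2125 ≈ 93.9124706
V = pitch²·Σt = 0.61²·199564/2125 = 34.945

t(5,2)=1.265 V=34.945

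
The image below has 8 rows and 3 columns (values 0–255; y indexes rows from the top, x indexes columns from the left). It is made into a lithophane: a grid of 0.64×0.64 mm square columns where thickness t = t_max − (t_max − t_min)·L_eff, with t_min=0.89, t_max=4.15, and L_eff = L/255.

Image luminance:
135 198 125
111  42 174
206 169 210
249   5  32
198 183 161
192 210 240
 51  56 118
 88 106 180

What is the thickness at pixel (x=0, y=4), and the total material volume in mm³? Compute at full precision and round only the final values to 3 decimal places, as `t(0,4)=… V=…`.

t(0,4)=1.619 V=22.788

span = t_max - t_min = 4.15 - 0.89 = 3.260
L(0,4) = 198, L_eff = 198/255 = 0.776471
t(0,4) = 4.15 - 3.260·0.776471 = 1.619
Σt over all 8·3 pixels = 709343/12750 ≈ 55.6347451
V = pitch²·Σt = 0.64²·709343/12750 = 22.788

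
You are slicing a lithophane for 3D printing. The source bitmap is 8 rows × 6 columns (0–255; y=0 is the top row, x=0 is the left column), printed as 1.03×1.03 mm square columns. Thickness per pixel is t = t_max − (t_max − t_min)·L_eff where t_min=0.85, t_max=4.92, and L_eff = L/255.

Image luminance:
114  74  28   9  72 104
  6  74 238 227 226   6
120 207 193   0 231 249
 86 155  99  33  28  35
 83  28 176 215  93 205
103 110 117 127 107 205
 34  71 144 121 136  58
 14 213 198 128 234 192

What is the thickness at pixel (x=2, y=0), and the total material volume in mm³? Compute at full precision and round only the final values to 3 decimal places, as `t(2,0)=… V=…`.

span = t_max - t_min = 4.92 - 0.85 = 4.070
L(2,0) = 28, L_eff = 28/255 = 0.109804
t(2,0) = 4.92 - 4.070·0.109804 = 4.473
Σt over all 8·6 pixels = 1845799/12750 ≈ 144.7685490
V = pitch²·Σt = 1.03²·1845799/12750 = 153.585

t(2,0)=4.473 V=153.585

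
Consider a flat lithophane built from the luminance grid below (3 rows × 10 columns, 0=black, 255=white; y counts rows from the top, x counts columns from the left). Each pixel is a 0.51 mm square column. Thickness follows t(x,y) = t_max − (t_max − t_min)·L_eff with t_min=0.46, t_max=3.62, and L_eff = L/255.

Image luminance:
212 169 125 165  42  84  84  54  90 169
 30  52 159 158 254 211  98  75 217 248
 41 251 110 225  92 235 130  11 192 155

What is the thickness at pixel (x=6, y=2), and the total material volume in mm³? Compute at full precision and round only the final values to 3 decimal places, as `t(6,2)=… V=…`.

t(6,2)=2.009 V=14.909

span = t_max - t_min = 3.62 - 0.46 = 3.160
L(6,2) = 130, L_eff = 130/255 = 0.509804
t(6,2) = 3.62 - 3.160·0.509804 = 2.009
Σt over all 3·10 pixels = 365423/6375 ≈ 57.3212549
V = pitch²·Σt = 0.51²·365423/6375 = 14.909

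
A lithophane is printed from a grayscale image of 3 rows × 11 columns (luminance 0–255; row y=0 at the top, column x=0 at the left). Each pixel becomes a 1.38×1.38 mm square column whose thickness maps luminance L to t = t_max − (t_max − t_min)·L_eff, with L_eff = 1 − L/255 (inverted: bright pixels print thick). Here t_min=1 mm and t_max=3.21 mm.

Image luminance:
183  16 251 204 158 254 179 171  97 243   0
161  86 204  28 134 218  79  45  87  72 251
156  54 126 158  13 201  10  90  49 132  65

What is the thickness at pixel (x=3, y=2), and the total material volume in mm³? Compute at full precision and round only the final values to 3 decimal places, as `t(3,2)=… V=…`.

span = t_max - t_min = 3.21 - 1 = 2.210
L(3,2) = 158, L_eff = 1 - 158/255 = 0.380392 (inverted)
t(3,2) = 3.21 - 2.210·0.380392 = 2.369
Σt over all 3·11 pixels = 4151/60 ≈ 69.1833333
V = pitch²·Σt = 1.38²·4151/60 = 131.753

t(3,2)=2.369 V=131.753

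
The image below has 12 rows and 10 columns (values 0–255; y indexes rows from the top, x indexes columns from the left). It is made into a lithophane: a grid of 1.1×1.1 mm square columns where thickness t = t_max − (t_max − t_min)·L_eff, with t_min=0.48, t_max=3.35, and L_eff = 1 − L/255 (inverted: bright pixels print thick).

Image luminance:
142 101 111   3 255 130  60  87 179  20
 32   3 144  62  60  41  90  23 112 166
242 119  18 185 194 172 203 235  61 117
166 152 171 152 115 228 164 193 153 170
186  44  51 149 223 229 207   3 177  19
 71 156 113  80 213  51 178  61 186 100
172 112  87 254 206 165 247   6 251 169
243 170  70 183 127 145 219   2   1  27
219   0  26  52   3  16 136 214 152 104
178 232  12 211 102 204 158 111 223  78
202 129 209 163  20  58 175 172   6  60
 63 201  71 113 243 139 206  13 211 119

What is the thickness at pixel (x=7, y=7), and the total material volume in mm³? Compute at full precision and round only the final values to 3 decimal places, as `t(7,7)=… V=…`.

span = t_max - t_min = 3.35 - 0.48 = 2.870
L(7,7) = 2, L_eff = 1 - 2/255 = 0.992157 (inverted)
t(7,7) = 3.35 - 2.870·0.992157 = 0.503
Σt over all 12·10 pixels = 1471289/6375 ≈ 230.7904314
V = pitch²·Σt = 1.1²·1471289/6375 = 279.256

t(7,7)=0.503 V=279.256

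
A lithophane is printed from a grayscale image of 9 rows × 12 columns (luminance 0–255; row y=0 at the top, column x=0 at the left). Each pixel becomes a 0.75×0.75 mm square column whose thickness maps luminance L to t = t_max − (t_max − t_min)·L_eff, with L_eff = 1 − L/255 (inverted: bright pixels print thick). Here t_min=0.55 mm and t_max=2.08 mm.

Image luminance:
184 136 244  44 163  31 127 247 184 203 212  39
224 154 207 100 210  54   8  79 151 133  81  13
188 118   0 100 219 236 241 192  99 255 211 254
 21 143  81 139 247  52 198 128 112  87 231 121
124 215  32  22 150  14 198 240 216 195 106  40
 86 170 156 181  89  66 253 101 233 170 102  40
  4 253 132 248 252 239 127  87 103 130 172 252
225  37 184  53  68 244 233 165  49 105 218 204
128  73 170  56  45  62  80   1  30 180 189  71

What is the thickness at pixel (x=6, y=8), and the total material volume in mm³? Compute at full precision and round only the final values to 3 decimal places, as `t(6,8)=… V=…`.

span = t_max - t_min = 2.08 - 0.55 = 1.530
L(6,8) = 80, L_eff = 1 - 80/255 = 0.686275 (inverted)
t(6,8) = 2.08 - 1.530·0.686275 = 1.030
Σt over all 9·12 pixels = 149.214
V = pitch²·Σt = 0.75²·149.214 = 83.933

t(6,8)=1.030 V=83.933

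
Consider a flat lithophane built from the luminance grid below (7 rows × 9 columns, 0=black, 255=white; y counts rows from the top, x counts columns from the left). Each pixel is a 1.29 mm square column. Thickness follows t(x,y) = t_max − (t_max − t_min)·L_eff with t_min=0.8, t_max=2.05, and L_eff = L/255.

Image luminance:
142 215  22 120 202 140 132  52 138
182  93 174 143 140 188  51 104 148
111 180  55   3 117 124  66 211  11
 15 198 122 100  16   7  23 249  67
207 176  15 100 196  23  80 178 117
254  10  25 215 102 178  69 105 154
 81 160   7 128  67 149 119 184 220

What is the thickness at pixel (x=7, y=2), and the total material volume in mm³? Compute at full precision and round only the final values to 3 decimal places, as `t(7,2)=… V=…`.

span = t_max - t_min = 2.05 - 0.8 = 1.250
L(7,2) = 211, L_eff = 211/255 = 0.827451
t(7,2) = 2.05 - 1.250·0.827451 = 1.016
Σt over all 7·9 pixels = 31611/340 ≈ 92.9735294
V = pitch²·Σt = 1.29²·31611/340 = 154.717

t(7,2)=1.016 V=154.717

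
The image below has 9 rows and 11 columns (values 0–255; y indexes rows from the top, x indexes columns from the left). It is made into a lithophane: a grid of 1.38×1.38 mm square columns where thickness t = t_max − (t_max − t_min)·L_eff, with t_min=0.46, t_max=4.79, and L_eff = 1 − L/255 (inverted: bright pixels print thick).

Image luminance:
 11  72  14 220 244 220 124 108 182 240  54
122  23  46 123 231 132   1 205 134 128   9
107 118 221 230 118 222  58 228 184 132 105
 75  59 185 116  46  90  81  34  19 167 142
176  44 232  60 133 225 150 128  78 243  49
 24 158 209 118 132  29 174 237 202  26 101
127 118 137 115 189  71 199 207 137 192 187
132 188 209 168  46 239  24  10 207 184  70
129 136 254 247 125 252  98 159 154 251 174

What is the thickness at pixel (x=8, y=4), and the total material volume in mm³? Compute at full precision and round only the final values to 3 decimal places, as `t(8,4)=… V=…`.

span = t_max - t_min = 4.79 - 0.46 = 4.330
L(8,4) = 78, L_eff = 1 - 78/255 = 0.694118 (inverted)
t(8,4) = 4.79 - 4.330·0.694118 = 1.784
Σt over all 9·11 pixels = 2327363/8500 ≈ 273.8074118
V = pitch²·Σt = 1.38²·2327363/8500 = 521.439

t(8,4)=1.784 V=521.439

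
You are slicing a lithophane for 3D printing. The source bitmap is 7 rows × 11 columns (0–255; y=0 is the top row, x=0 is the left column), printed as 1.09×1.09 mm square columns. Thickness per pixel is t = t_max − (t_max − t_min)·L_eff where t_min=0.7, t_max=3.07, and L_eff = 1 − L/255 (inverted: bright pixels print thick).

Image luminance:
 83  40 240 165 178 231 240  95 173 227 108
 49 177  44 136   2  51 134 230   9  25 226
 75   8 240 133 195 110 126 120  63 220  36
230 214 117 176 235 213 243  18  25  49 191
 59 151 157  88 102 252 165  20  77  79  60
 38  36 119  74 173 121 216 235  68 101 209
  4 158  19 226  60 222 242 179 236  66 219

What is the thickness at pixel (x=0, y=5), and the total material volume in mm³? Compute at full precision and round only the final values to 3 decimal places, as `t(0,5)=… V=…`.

t(0,5)=1.053 V=175.909

span = t_max - t_min = 3.07 - 0.7 = 2.370
L(0,5) = 38, L_eff = 1 - 38/255 = 0.850980 (inverted)
t(0,5) = 3.07 - 2.370·0.850980 = 1.053
Σt over all 7·11 pixels = 1258499/8500 ≈ 148.0587059
V = pitch²·Σt = 1.09²·1258499/8500 = 175.909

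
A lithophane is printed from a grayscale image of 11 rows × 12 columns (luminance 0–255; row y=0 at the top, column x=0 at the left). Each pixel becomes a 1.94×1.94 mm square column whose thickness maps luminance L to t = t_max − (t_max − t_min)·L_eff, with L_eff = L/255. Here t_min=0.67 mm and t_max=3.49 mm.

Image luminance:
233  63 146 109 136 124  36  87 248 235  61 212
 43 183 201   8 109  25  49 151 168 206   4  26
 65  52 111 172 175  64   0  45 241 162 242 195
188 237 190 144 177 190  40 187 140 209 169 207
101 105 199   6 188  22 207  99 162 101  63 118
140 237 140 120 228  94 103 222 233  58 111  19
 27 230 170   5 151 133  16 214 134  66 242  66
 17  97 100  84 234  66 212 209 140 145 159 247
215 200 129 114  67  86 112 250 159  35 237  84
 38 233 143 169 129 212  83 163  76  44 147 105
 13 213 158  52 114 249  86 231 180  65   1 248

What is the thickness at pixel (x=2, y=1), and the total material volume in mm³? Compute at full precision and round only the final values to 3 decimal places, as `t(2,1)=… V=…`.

t(2,1)=1.267 V=1003.575

span = t_max - t_min = 3.49 - 0.67 = 2.820
L(2,1) = 201, L_eff = 201/255 = 0.788235
t(2,1) = 3.49 - 2.820·0.788235 = 1.267
Σt over all 11·12 pixels = 45331/170 ≈ 266.6529412
V = pitch²·Σt = 1.94²·45331/170 = 1003.575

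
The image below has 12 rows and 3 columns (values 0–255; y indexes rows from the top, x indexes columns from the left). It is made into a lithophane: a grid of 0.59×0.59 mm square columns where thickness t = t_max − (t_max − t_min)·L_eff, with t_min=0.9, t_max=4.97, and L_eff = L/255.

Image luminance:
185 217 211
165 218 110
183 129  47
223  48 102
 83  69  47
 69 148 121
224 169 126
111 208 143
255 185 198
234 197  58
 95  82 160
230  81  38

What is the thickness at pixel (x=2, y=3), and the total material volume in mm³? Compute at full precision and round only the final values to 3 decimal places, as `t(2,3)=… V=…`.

t(2,3)=3.342 V=33.563

span = t_max - t_min = 4.97 - 0.9 = 4.070
L(2,3) = 102, L_eff = 102/255 = 0.400000
t(2,3) = 4.97 - 4.070·0.400000 = 3.342
Σt over all 12·3 pixels = 819559/8500 ≈ 96.4187059
V = pitch²·Σt = 0.59²·819559/8500 = 33.563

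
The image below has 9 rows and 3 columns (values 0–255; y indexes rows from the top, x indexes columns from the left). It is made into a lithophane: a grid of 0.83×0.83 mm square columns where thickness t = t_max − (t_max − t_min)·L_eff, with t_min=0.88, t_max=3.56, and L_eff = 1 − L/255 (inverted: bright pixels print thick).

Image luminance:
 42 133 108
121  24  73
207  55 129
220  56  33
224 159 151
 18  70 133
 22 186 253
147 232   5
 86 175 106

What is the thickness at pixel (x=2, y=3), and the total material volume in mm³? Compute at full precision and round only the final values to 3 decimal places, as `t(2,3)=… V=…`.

t(2,3)=1.227 V=39.305

span = t_max - t_min = 3.56 - 0.88 = 2.680
L(2,3) = 33, L_eff = 1 - 33/255 = 0.870588 (inverted)
t(2,3) = 3.56 - 2.680·0.870588 = 1.227
Σt over all 9·3 pixels = 121242/2125 ≈ 57.0550588
V = pitch²·Σt = 0.83²·121242/2125 = 39.305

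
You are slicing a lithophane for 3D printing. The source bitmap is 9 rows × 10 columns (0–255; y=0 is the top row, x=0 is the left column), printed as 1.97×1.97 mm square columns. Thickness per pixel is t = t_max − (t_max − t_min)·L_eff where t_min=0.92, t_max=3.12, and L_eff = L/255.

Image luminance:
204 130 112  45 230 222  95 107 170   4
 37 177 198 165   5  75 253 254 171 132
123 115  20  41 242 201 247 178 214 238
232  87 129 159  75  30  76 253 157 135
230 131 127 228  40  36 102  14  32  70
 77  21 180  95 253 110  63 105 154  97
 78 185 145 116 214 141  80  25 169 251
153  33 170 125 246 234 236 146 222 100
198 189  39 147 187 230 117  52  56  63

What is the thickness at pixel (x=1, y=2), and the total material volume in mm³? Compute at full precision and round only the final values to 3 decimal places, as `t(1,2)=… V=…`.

t(1,2)=2.128 V=679.599

span = t_max - t_min = 3.12 - 0.92 = 2.200
L(1,2) = 115, L_eff = 115/255 = 0.450980
t(1,2) = 3.12 - 2.200·0.450980 = 2.128
Σt over all 9·10 pixels = 44654/255 ≈ 175.1137255
V = pitch²·Σt = 1.97²·44654/255 = 679.599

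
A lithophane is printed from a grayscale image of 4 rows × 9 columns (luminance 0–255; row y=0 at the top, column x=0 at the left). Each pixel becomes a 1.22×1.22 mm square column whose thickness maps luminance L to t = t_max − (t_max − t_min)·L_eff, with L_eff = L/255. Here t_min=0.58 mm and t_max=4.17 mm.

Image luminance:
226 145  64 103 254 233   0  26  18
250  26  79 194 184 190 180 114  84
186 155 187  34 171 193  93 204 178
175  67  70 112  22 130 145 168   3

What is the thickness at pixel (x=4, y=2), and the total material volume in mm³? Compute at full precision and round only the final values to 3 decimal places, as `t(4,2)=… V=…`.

span = t_max - t_min = 4.17 - 0.58 = 3.590
L(4,2) = 171, L_eff = 171/255 = 0.670588
t(4,2) = 4.17 - 3.590·0.670588 = 1.763
Σt over all 4·9 pixels = 2154043/25500 ≈ 84.4722745
V = pitch²·Σt = 1.22²·2154043/25500 = 125.729

t(4,2)=1.763 V=125.729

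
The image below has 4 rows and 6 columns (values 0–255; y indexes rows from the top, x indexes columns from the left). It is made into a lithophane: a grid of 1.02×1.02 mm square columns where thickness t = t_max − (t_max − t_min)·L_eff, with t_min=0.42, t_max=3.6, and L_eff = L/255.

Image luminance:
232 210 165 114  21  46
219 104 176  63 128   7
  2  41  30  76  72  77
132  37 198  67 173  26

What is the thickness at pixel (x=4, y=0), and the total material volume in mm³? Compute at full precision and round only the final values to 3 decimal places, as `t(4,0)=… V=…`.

t(4,0)=3.338 V=58.544

span = t_max - t_min = 3.6 - 0.42 = 3.180
L(4,0) = 21, L_eff = 21/255 = 0.082353
t(4,0) = 3.6 - 3.180·0.082353 = 3.338
Σt over all 4·6 pixels = 119576/2125 ≈ 56.2710588
V = pitch²·Σt = 1.02²·119576/2125 = 58.544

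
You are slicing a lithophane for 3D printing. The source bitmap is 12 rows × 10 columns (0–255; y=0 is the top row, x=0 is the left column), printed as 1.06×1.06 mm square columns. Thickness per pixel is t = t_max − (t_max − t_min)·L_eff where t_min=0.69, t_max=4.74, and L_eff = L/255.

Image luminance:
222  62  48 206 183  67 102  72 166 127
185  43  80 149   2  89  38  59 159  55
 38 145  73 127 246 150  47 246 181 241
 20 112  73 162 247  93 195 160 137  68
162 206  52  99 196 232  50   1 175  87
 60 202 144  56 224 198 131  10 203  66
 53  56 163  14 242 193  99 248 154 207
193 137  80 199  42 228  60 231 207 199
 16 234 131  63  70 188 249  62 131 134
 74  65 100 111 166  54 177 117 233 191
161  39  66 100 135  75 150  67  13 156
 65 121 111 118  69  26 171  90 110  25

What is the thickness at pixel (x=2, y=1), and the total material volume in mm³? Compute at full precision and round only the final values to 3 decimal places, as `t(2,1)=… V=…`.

t(2,1)=3.469 V=373.778

span = t_max - t_min = 4.74 - 0.69 = 4.050
L(2,1) = 80, L_eff = 80/255 = 0.313725
t(2,1) = 4.74 - 4.050·0.313725 = 3.469
Σt over all 12·10 pixels = 141381/425 ≈ 332.6611765
V = pitch²·Σt = 1.06²·141381/425 = 373.778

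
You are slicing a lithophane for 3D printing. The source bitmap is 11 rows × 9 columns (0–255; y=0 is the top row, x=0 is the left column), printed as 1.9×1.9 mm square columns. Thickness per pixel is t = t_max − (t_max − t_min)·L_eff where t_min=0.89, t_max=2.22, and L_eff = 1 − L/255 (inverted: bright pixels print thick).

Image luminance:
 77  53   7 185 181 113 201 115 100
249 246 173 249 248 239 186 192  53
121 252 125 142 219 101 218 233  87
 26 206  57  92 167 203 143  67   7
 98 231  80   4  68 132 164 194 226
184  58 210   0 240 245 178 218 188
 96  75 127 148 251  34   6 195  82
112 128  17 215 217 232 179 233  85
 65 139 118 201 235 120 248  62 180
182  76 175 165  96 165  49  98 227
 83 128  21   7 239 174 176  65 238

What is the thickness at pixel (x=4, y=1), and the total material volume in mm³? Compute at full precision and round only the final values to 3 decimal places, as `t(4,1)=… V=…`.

span = t_max - t_min = 2.22 - 0.89 = 1.330
L(4,1) = 248, L_eff = 1 - 248/255 = 0.027451 (inverted)
t(4,1) = 2.22 - 1.330·0.027451 = 2.183
Σt over all 11·9 pixels = 41374/255 ≈ 162.2509804
V = pitch²·Σt = 1.9²·41374/255 = 585.726

t(4,1)=2.183 V=585.726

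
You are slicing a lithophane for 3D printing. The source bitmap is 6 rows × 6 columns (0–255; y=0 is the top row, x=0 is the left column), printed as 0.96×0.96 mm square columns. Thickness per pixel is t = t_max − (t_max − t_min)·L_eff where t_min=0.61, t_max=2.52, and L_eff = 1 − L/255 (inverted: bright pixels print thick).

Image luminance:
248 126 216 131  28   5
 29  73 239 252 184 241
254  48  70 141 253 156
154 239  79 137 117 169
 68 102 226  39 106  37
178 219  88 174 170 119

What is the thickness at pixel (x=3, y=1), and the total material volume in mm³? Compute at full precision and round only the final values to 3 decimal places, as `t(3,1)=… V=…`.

span = t_max - t_min = 2.52 - 0.61 = 1.910
L(3,1) = 252, L_eff = 1 - 252/255 = 0.011765 (inverted)
t(3,1) = 2.52 - 1.910·0.011765 = 2.498
Σt over all 6·6 pixels = 102463/1700 ≈ 60.2723529
V = pitch²·Σt = 0.96²·102463/1700 = 55.547

t(3,1)=2.498 V=55.547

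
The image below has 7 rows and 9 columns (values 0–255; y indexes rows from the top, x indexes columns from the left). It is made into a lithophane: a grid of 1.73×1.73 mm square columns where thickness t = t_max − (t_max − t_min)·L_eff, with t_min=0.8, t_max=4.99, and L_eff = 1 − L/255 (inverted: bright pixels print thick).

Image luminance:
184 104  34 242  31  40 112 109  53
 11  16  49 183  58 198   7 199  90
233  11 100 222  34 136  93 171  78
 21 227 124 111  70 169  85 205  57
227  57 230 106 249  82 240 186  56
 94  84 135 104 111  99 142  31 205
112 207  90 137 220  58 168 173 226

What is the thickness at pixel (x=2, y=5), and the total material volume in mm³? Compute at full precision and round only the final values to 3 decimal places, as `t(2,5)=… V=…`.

t(2,5)=3.018 V=529.312

span = t_max - t_min = 4.99 - 0.8 = 4.190
L(2,5) = 135, L_eff = 1 - 135/255 = 0.470588 (inverted)
t(2,5) = 4.99 - 4.190·0.470588 = 3.018
Σt over all 7·9 pixels = 1127456/6375 ≈ 176.8558431
V = pitch²·Σt = 1.73²·1127456/6375 = 529.312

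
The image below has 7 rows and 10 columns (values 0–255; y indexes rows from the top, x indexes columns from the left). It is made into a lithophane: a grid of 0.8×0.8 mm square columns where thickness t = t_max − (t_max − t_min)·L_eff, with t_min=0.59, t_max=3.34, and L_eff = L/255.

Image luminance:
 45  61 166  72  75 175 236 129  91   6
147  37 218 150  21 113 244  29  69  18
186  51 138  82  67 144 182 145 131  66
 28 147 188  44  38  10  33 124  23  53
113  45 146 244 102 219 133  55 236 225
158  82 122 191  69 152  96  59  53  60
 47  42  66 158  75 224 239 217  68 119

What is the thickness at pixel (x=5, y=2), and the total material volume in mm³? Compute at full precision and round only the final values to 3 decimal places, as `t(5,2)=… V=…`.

t(5,2)=1.787 V=95.817

span = t_max - t_min = 3.34 - 0.59 = 2.750
L(5,2) = 144, L_eff = 144/255 = 0.564706
t(5,2) = 3.34 - 2.750·0.564706 = 1.787
Σt over all 7·10 pixels = 50903/340 ≈ 149.7147059
V = pitch²·Σt = 0.8²·50903/340 = 95.817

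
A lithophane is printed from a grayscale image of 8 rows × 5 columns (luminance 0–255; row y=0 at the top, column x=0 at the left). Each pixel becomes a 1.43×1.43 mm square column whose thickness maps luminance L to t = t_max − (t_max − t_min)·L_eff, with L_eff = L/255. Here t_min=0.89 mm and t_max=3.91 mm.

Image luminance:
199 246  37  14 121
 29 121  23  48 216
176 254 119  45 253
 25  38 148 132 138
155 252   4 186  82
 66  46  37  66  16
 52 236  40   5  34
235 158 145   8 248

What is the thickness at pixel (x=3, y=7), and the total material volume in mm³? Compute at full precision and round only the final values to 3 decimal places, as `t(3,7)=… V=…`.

t(3,7)=3.815 V=211.979

span = t_max - t_min = 3.91 - 0.89 = 3.020
L(3,7) = 8, L_eff = 8/255 = 0.031373
t(3,7) = 3.91 - 3.020·0.031373 = 3.815
Σt over all 8·5 pixels = 1321697/12750 ≈ 103.6625098
V = pitch²·Σt = 1.43²·1321697/12750 = 211.979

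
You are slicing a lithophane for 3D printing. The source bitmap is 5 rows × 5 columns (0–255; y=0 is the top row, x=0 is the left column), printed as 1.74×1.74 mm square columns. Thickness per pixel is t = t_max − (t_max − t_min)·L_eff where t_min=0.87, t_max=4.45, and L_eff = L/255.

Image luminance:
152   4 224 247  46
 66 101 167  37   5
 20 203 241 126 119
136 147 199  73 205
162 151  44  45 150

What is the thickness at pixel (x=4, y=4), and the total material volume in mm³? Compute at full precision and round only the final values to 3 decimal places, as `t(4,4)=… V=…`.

t(4,4)=2.344 V=206.330

span = t_max - t_min = 4.45 - 0.87 = 3.580
L(4,4) = 150, L_eff = 150/255 = 0.588235
t(4,4) = 4.45 - 3.580·0.588235 = 2.344
Σt over all 5·5 pixels = 347563/5100 ≈ 68.1496078
V = pitch²·Σt = 1.74²·347563/5100 = 206.330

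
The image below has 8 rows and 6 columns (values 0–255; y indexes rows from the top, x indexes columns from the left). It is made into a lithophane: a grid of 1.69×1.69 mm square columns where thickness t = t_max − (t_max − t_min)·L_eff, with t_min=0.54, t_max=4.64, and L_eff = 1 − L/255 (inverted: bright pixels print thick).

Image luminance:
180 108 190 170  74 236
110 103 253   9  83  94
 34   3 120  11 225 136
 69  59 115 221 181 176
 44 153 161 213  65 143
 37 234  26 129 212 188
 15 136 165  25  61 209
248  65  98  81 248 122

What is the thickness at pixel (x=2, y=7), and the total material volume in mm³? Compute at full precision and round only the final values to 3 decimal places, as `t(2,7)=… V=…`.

span = t_max - t_min = 4.64 - 0.54 = 4.100
L(2,7) = 98, L_eff = 1 - 98/255 = 0.615686 (inverted)
t(2,7) = 4.64 - 4.100·0.615686 = 2.116
Σt over all 8·6 pixels = 156827/1275 ≈ 123.0015686
V = pitch²·Σt = 1.69²·156827/1275 = 351.305

t(2,7)=2.116 V=351.305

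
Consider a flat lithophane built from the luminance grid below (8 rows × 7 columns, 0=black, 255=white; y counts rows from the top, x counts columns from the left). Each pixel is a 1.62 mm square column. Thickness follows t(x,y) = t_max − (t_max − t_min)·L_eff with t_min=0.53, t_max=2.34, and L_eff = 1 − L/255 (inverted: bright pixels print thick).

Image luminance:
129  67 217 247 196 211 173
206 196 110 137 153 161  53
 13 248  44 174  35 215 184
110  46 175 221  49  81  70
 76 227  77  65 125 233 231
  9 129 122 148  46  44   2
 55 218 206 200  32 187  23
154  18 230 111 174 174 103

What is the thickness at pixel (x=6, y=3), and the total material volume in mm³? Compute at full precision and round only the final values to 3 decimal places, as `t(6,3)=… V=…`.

t(6,3)=1.027 V=214.622

span = t_max - t_min = 2.34 - 0.53 = 1.810
L(6,3) = 70, L_eff = 1 - 70/255 = 0.725490 (inverted)
t(6,3) = 2.34 - 1.810·0.725490 = 1.027
Σt over all 8·7 pixels = 104269/1275 ≈ 81.7796078
V = pitch²·Σt = 1.62²·104269/1275 = 214.622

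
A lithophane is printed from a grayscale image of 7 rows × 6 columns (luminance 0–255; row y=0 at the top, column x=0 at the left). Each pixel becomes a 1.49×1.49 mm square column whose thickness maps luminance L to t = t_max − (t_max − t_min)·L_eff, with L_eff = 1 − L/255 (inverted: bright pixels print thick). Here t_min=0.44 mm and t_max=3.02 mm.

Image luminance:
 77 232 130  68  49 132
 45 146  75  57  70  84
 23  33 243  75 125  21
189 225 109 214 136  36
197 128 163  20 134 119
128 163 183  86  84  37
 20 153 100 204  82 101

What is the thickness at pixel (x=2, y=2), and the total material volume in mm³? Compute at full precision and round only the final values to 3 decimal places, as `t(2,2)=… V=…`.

t(2,2)=2.899 V=146.510

span = t_max - t_min = 3.02 - 0.44 = 2.580
L(2,2) = 243, L_eff = 1 - 243/255 = 0.047059 (inverted)
t(2,2) = 3.02 - 2.580·0.047059 = 2.899
Σt over all 7·6 pixels = 140234/2125 ≈ 65.9924706
V = pitch²·Σt = 1.49²·140234/2125 = 146.510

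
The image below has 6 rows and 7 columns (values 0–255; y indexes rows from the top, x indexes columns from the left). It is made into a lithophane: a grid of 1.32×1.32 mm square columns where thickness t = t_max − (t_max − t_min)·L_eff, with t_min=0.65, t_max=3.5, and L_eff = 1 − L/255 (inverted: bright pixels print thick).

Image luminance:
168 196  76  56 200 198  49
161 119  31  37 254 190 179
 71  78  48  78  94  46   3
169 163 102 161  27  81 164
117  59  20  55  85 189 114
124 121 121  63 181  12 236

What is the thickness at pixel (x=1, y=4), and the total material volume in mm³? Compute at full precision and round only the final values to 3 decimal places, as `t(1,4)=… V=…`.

t(1,4)=1.309 V=139.017

span = t_max - t_min = 3.5 - 0.65 = 2.850
L(1,4) = 59, L_eff = 1 - 59/255 = 0.768627 (inverted)
t(1,4) = 3.5 - 2.850·0.768627 = 1.309
Σt over all 6·7 pixels = 67817/850 ≈ 79.7847059
V = pitch²·Σt = 1.32²·67817/850 = 139.017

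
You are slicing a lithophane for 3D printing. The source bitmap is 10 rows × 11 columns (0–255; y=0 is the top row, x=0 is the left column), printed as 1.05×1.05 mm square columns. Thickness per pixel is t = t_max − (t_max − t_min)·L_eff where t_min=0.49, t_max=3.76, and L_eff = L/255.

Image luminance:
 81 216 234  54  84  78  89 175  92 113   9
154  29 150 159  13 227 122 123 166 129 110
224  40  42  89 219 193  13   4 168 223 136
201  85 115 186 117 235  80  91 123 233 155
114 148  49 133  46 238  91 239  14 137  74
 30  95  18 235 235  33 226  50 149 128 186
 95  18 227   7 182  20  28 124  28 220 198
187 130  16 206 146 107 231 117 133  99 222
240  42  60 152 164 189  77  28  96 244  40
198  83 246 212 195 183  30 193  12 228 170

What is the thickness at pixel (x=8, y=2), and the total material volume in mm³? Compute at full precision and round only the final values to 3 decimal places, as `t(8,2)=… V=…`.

span = t_max - t_min = 3.76 - 0.49 = 3.270
L(8,2) = 168, L_eff = 168/255 = 0.658824
t(8,2) = 3.76 - 3.270·0.658824 = 1.606
Σt over all 10·11 pixels = 198197/850 ≈ 233.1729412
V = pitch²·Σt = 1.05²·198197/850 = 257.073

t(8,2)=1.606 V=257.073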